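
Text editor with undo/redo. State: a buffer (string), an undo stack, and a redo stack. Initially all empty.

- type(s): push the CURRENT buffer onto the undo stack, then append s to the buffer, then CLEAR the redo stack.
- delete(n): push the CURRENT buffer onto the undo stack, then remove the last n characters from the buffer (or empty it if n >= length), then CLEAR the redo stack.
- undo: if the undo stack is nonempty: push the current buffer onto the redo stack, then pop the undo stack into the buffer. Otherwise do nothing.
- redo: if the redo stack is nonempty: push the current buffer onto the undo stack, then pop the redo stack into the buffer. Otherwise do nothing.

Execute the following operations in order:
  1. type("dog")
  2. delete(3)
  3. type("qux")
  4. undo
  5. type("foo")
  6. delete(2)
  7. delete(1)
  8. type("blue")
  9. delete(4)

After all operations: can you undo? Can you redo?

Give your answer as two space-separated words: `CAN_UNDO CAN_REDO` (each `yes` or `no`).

Answer: yes no

Derivation:
After op 1 (type): buf='dog' undo_depth=1 redo_depth=0
After op 2 (delete): buf='(empty)' undo_depth=2 redo_depth=0
After op 3 (type): buf='qux' undo_depth=3 redo_depth=0
After op 4 (undo): buf='(empty)' undo_depth=2 redo_depth=1
After op 5 (type): buf='foo' undo_depth=3 redo_depth=0
After op 6 (delete): buf='f' undo_depth=4 redo_depth=0
After op 7 (delete): buf='(empty)' undo_depth=5 redo_depth=0
After op 8 (type): buf='blue' undo_depth=6 redo_depth=0
After op 9 (delete): buf='(empty)' undo_depth=7 redo_depth=0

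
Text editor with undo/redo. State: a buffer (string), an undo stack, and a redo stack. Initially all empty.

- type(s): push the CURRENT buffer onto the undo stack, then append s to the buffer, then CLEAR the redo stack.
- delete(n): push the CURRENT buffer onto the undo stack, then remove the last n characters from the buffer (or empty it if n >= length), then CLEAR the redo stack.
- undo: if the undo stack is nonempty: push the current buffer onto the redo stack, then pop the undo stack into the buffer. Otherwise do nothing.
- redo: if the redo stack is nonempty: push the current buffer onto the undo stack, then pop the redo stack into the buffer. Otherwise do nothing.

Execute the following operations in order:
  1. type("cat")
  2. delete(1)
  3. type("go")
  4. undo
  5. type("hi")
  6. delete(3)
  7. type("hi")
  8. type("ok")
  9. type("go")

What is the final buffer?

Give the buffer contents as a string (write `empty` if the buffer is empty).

Answer: chiokgo

Derivation:
After op 1 (type): buf='cat' undo_depth=1 redo_depth=0
After op 2 (delete): buf='ca' undo_depth=2 redo_depth=0
After op 3 (type): buf='cago' undo_depth=3 redo_depth=0
After op 4 (undo): buf='ca' undo_depth=2 redo_depth=1
After op 5 (type): buf='cahi' undo_depth=3 redo_depth=0
After op 6 (delete): buf='c' undo_depth=4 redo_depth=0
After op 7 (type): buf='chi' undo_depth=5 redo_depth=0
After op 8 (type): buf='chiok' undo_depth=6 redo_depth=0
After op 9 (type): buf='chiokgo' undo_depth=7 redo_depth=0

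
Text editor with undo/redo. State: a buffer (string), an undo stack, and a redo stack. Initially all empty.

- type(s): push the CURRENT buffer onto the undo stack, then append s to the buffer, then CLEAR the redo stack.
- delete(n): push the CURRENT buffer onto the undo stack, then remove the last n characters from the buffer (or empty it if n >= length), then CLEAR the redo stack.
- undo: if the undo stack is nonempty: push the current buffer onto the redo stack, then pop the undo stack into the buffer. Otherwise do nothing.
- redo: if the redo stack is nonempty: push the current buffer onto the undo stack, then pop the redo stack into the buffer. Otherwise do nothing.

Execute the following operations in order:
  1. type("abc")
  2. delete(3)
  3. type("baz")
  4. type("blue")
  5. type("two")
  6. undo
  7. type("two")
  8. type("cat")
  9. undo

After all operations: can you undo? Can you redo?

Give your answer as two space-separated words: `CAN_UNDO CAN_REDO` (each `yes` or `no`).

Answer: yes yes

Derivation:
After op 1 (type): buf='abc' undo_depth=1 redo_depth=0
After op 2 (delete): buf='(empty)' undo_depth=2 redo_depth=0
After op 3 (type): buf='baz' undo_depth=3 redo_depth=0
After op 4 (type): buf='bazblue' undo_depth=4 redo_depth=0
After op 5 (type): buf='bazbluetwo' undo_depth=5 redo_depth=0
After op 6 (undo): buf='bazblue' undo_depth=4 redo_depth=1
After op 7 (type): buf='bazbluetwo' undo_depth=5 redo_depth=0
After op 8 (type): buf='bazbluetwocat' undo_depth=6 redo_depth=0
After op 9 (undo): buf='bazbluetwo' undo_depth=5 redo_depth=1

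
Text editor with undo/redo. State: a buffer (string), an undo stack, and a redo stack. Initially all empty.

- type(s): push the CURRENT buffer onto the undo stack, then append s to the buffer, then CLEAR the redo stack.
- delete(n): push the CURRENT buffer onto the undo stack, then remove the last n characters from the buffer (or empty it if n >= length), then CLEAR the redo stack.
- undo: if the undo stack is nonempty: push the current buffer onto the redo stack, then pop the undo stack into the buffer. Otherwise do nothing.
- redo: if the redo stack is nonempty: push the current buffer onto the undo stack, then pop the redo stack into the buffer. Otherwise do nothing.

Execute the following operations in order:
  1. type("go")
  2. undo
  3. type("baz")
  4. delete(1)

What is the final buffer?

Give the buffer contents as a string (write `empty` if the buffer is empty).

Answer: ba

Derivation:
After op 1 (type): buf='go' undo_depth=1 redo_depth=0
After op 2 (undo): buf='(empty)' undo_depth=0 redo_depth=1
After op 3 (type): buf='baz' undo_depth=1 redo_depth=0
After op 4 (delete): buf='ba' undo_depth=2 redo_depth=0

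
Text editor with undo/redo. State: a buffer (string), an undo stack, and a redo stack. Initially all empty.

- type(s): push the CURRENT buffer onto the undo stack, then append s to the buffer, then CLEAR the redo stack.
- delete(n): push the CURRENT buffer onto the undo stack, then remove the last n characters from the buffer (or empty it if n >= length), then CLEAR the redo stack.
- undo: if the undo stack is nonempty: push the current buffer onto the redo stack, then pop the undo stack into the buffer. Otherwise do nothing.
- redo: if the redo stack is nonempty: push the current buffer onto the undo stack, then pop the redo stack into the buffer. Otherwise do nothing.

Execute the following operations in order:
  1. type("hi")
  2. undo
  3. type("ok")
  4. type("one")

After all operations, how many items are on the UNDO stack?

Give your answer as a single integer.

Answer: 2

Derivation:
After op 1 (type): buf='hi' undo_depth=1 redo_depth=0
After op 2 (undo): buf='(empty)' undo_depth=0 redo_depth=1
After op 3 (type): buf='ok' undo_depth=1 redo_depth=0
After op 4 (type): buf='okone' undo_depth=2 redo_depth=0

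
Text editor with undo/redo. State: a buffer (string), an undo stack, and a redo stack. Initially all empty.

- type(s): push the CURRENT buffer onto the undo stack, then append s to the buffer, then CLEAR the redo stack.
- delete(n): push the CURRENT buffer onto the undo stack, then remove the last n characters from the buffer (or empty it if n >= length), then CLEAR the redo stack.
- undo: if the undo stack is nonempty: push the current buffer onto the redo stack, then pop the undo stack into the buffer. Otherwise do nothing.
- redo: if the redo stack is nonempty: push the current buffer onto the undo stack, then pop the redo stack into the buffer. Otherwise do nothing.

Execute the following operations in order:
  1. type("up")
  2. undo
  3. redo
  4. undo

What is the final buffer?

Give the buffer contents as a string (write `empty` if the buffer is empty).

Answer: empty

Derivation:
After op 1 (type): buf='up' undo_depth=1 redo_depth=0
After op 2 (undo): buf='(empty)' undo_depth=0 redo_depth=1
After op 3 (redo): buf='up' undo_depth=1 redo_depth=0
After op 4 (undo): buf='(empty)' undo_depth=0 redo_depth=1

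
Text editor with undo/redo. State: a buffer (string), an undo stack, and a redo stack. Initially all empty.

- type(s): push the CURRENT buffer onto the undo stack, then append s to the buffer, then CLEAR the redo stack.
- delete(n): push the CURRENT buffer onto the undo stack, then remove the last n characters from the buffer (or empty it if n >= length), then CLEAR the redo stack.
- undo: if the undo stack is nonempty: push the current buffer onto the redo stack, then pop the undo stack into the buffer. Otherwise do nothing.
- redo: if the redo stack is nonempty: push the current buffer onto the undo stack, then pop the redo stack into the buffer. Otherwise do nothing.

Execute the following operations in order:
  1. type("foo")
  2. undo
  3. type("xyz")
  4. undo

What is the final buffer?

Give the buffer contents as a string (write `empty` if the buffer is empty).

Answer: empty

Derivation:
After op 1 (type): buf='foo' undo_depth=1 redo_depth=0
After op 2 (undo): buf='(empty)' undo_depth=0 redo_depth=1
After op 3 (type): buf='xyz' undo_depth=1 redo_depth=0
After op 4 (undo): buf='(empty)' undo_depth=0 redo_depth=1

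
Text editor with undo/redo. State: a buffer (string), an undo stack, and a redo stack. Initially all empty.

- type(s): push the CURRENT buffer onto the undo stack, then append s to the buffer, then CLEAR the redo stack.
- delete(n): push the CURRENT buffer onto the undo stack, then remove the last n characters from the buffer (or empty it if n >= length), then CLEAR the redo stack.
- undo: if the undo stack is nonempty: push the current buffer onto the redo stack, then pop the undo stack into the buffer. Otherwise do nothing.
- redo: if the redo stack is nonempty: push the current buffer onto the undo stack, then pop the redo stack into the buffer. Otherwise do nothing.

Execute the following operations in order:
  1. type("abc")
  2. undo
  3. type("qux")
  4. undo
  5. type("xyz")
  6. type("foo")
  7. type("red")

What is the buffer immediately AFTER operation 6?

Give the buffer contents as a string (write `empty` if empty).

After op 1 (type): buf='abc' undo_depth=1 redo_depth=0
After op 2 (undo): buf='(empty)' undo_depth=0 redo_depth=1
After op 3 (type): buf='qux' undo_depth=1 redo_depth=0
After op 4 (undo): buf='(empty)' undo_depth=0 redo_depth=1
After op 5 (type): buf='xyz' undo_depth=1 redo_depth=0
After op 6 (type): buf='xyzfoo' undo_depth=2 redo_depth=0

Answer: xyzfoo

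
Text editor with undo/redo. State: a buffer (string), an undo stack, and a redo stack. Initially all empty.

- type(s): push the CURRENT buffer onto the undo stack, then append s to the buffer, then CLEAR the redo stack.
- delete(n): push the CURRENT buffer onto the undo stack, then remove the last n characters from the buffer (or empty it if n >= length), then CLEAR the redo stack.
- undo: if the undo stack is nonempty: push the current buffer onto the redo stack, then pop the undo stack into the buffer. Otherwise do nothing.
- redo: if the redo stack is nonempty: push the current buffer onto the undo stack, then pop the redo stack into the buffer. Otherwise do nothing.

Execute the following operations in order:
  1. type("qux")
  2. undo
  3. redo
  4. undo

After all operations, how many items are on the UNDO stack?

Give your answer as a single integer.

After op 1 (type): buf='qux' undo_depth=1 redo_depth=0
After op 2 (undo): buf='(empty)' undo_depth=0 redo_depth=1
After op 3 (redo): buf='qux' undo_depth=1 redo_depth=0
After op 4 (undo): buf='(empty)' undo_depth=0 redo_depth=1

Answer: 0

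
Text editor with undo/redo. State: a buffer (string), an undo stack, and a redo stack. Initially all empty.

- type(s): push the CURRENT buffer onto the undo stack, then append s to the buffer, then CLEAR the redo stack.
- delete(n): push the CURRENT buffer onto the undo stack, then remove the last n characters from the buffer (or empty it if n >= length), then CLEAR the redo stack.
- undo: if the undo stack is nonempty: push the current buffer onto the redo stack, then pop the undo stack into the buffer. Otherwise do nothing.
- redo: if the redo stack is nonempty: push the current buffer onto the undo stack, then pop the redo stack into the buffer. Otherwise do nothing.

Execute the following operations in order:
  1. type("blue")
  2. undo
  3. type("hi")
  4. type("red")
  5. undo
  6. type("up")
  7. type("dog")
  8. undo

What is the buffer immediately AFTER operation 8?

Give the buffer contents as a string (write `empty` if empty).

After op 1 (type): buf='blue' undo_depth=1 redo_depth=0
After op 2 (undo): buf='(empty)' undo_depth=0 redo_depth=1
After op 3 (type): buf='hi' undo_depth=1 redo_depth=0
After op 4 (type): buf='hired' undo_depth=2 redo_depth=0
After op 5 (undo): buf='hi' undo_depth=1 redo_depth=1
After op 6 (type): buf='hiup' undo_depth=2 redo_depth=0
After op 7 (type): buf='hiupdog' undo_depth=3 redo_depth=0
After op 8 (undo): buf='hiup' undo_depth=2 redo_depth=1

Answer: hiup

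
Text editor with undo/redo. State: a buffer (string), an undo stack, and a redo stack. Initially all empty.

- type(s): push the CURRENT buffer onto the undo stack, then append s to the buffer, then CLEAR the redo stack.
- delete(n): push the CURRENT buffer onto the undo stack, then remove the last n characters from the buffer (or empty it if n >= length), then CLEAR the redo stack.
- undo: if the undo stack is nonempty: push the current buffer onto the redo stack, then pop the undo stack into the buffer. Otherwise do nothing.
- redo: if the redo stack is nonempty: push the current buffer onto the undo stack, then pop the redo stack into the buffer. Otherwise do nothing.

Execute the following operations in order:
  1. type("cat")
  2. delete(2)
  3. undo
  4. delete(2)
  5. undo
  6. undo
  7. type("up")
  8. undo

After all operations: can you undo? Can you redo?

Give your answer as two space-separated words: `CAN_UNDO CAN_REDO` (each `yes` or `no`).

Answer: no yes

Derivation:
After op 1 (type): buf='cat' undo_depth=1 redo_depth=0
After op 2 (delete): buf='c' undo_depth=2 redo_depth=0
After op 3 (undo): buf='cat' undo_depth=1 redo_depth=1
After op 4 (delete): buf='c' undo_depth=2 redo_depth=0
After op 5 (undo): buf='cat' undo_depth=1 redo_depth=1
After op 6 (undo): buf='(empty)' undo_depth=0 redo_depth=2
After op 7 (type): buf='up' undo_depth=1 redo_depth=0
After op 8 (undo): buf='(empty)' undo_depth=0 redo_depth=1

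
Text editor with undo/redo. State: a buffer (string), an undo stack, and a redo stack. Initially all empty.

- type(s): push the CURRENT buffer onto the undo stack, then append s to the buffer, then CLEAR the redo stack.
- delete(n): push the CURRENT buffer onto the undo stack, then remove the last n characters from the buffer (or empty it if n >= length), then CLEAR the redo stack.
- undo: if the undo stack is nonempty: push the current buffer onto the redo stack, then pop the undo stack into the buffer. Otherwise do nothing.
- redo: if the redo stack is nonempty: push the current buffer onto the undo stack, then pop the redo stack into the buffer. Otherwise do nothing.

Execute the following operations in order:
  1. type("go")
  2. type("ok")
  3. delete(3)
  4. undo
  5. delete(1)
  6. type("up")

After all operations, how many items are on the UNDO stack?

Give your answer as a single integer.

After op 1 (type): buf='go' undo_depth=1 redo_depth=0
After op 2 (type): buf='gook' undo_depth=2 redo_depth=0
After op 3 (delete): buf='g' undo_depth=3 redo_depth=0
After op 4 (undo): buf='gook' undo_depth=2 redo_depth=1
After op 5 (delete): buf='goo' undo_depth=3 redo_depth=0
After op 6 (type): buf='gooup' undo_depth=4 redo_depth=0

Answer: 4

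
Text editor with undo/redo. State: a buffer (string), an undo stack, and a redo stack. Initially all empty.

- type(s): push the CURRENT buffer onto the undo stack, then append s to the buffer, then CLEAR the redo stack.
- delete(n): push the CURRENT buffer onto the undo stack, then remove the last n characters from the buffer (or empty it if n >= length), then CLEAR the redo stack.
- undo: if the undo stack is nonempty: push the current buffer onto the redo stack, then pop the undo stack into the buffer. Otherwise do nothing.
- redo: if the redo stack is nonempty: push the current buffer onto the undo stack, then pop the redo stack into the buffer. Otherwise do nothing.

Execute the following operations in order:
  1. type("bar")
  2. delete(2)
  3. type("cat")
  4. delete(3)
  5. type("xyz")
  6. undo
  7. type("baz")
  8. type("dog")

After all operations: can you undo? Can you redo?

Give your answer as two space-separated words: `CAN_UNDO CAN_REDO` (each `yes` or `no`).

Answer: yes no

Derivation:
After op 1 (type): buf='bar' undo_depth=1 redo_depth=0
After op 2 (delete): buf='b' undo_depth=2 redo_depth=0
After op 3 (type): buf='bcat' undo_depth=3 redo_depth=0
After op 4 (delete): buf='b' undo_depth=4 redo_depth=0
After op 5 (type): buf='bxyz' undo_depth=5 redo_depth=0
After op 6 (undo): buf='b' undo_depth=4 redo_depth=1
After op 7 (type): buf='bbaz' undo_depth=5 redo_depth=0
After op 8 (type): buf='bbazdog' undo_depth=6 redo_depth=0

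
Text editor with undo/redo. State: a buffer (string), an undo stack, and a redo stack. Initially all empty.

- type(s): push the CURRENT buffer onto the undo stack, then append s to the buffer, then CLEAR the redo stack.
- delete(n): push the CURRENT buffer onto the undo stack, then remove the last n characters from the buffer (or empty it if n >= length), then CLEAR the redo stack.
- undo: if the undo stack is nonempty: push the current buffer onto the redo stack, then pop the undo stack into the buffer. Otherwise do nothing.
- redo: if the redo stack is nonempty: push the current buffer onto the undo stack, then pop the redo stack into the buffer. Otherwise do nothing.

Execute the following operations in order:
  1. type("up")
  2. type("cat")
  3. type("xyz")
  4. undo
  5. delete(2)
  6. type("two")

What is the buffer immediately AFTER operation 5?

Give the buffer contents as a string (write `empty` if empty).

After op 1 (type): buf='up' undo_depth=1 redo_depth=0
After op 2 (type): buf='upcat' undo_depth=2 redo_depth=0
After op 3 (type): buf='upcatxyz' undo_depth=3 redo_depth=0
After op 4 (undo): buf='upcat' undo_depth=2 redo_depth=1
After op 5 (delete): buf='upc' undo_depth=3 redo_depth=0

Answer: upc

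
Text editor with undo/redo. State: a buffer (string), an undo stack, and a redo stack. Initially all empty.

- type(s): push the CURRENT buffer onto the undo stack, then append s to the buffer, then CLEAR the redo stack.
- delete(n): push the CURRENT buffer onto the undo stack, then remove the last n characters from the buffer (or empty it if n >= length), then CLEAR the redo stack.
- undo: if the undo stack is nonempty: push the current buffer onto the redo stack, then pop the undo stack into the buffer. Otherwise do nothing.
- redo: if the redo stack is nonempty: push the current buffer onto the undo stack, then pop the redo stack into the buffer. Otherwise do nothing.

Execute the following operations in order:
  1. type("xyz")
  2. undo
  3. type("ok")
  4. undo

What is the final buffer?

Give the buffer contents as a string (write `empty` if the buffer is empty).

Answer: empty

Derivation:
After op 1 (type): buf='xyz' undo_depth=1 redo_depth=0
After op 2 (undo): buf='(empty)' undo_depth=0 redo_depth=1
After op 3 (type): buf='ok' undo_depth=1 redo_depth=0
After op 4 (undo): buf='(empty)' undo_depth=0 redo_depth=1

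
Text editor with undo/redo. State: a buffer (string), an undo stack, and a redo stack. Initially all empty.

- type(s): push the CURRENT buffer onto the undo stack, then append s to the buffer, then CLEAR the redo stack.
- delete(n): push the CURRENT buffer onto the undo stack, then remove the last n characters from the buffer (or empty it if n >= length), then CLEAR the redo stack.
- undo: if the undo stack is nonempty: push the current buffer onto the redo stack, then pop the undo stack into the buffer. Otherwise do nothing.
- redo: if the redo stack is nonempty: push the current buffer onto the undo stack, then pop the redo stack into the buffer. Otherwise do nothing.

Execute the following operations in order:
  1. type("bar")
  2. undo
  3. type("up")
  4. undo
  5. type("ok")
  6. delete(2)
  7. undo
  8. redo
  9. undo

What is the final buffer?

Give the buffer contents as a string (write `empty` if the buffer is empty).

Answer: ok

Derivation:
After op 1 (type): buf='bar' undo_depth=1 redo_depth=0
After op 2 (undo): buf='(empty)' undo_depth=0 redo_depth=1
After op 3 (type): buf='up' undo_depth=1 redo_depth=0
After op 4 (undo): buf='(empty)' undo_depth=0 redo_depth=1
After op 5 (type): buf='ok' undo_depth=1 redo_depth=0
After op 6 (delete): buf='(empty)' undo_depth=2 redo_depth=0
After op 7 (undo): buf='ok' undo_depth=1 redo_depth=1
After op 8 (redo): buf='(empty)' undo_depth=2 redo_depth=0
After op 9 (undo): buf='ok' undo_depth=1 redo_depth=1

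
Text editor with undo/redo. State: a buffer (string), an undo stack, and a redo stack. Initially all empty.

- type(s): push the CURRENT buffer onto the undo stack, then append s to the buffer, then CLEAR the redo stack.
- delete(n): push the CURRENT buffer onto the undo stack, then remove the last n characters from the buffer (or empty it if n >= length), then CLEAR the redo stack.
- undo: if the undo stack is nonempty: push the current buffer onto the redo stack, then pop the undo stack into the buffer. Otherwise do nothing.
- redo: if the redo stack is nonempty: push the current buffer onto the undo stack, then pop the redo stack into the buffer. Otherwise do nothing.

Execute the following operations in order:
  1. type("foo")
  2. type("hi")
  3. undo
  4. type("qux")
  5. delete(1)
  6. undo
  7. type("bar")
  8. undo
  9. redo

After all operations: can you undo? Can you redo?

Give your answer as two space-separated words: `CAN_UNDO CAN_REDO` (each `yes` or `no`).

Answer: yes no

Derivation:
After op 1 (type): buf='foo' undo_depth=1 redo_depth=0
After op 2 (type): buf='foohi' undo_depth=2 redo_depth=0
After op 3 (undo): buf='foo' undo_depth=1 redo_depth=1
After op 4 (type): buf='fooqux' undo_depth=2 redo_depth=0
After op 5 (delete): buf='fooqu' undo_depth=3 redo_depth=0
After op 6 (undo): buf='fooqux' undo_depth=2 redo_depth=1
After op 7 (type): buf='fooquxbar' undo_depth=3 redo_depth=0
After op 8 (undo): buf='fooqux' undo_depth=2 redo_depth=1
After op 9 (redo): buf='fooquxbar' undo_depth=3 redo_depth=0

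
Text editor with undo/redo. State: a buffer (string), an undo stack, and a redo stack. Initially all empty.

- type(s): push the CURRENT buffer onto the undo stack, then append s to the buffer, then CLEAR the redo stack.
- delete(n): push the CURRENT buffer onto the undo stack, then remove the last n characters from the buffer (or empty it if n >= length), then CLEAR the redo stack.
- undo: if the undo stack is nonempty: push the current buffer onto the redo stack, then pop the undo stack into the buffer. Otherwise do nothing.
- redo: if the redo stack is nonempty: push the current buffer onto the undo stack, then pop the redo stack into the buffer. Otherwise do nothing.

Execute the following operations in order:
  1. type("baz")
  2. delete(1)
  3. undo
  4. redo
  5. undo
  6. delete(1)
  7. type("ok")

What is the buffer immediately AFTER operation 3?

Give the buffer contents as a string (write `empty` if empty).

Answer: baz

Derivation:
After op 1 (type): buf='baz' undo_depth=1 redo_depth=0
After op 2 (delete): buf='ba' undo_depth=2 redo_depth=0
After op 3 (undo): buf='baz' undo_depth=1 redo_depth=1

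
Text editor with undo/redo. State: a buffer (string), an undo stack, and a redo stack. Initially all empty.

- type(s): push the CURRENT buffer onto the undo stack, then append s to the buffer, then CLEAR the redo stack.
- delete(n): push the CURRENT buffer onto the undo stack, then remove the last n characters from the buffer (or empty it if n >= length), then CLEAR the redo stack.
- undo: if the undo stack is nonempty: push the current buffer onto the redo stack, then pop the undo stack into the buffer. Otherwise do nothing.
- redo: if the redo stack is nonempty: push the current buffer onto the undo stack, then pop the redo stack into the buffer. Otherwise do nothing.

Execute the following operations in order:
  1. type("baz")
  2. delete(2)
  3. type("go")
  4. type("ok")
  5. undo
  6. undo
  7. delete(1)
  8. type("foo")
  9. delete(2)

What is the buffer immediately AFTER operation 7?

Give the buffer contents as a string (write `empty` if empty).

After op 1 (type): buf='baz' undo_depth=1 redo_depth=0
After op 2 (delete): buf='b' undo_depth=2 redo_depth=0
After op 3 (type): buf='bgo' undo_depth=3 redo_depth=0
After op 4 (type): buf='bgook' undo_depth=4 redo_depth=0
After op 5 (undo): buf='bgo' undo_depth=3 redo_depth=1
After op 6 (undo): buf='b' undo_depth=2 redo_depth=2
After op 7 (delete): buf='(empty)' undo_depth=3 redo_depth=0

Answer: empty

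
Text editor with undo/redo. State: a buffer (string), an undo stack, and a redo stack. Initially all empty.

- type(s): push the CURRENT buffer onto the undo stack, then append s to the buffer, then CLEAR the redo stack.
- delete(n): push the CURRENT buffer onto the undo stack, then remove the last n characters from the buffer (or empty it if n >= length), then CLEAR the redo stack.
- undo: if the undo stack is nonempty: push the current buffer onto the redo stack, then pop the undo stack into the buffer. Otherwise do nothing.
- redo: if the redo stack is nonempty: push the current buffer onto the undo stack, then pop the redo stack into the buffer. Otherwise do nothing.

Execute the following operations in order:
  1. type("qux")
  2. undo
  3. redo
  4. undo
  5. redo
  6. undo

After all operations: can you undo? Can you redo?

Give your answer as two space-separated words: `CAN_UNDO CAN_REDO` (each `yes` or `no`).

Answer: no yes

Derivation:
After op 1 (type): buf='qux' undo_depth=1 redo_depth=0
After op 2 (undo): buf='(empty)' undo_depth=0 redo_depth=1
After op 3 (redo): buf='qux' undo_depth=1 redo_depth=0
After op 4 (undo): buf='(empty)' undo_depth=0 redo_depth=1
After op 5 (redo): buf='qux' undo_depth=1 redo_depth=0
After op 6 (undo): buf='(empty)' undo_depth=0 redo_depth=1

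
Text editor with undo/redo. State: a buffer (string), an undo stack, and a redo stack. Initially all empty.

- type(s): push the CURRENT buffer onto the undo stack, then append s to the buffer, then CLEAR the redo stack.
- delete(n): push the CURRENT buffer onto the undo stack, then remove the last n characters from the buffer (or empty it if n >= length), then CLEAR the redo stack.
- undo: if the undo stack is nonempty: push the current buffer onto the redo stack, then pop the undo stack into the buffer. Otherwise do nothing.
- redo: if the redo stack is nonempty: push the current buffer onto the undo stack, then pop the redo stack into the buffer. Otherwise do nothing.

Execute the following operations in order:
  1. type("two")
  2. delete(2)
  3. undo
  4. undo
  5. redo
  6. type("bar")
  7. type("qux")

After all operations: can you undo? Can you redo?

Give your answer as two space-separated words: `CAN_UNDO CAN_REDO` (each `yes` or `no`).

After op 1 (type): buf='two' undo_depth=1 redo_depth=0
After op 2 (delete): buf='t' undo_depth=2 redo_depth=0
After op 3 (undo): buf='two' undo_depth=1 redo_depth=1
After op 4 (undo): buf='(empty)' undo_depth=0 redo_depth=2
After op 5 (redo): buf='two' undo_depth=1 redo_depth=1
After op 6 (type): buf='twobar' undo_depth=2 redo_depth=0
After op 7 (type): buf='twobarqux' undo_depth=3 redo_depth=0

Answer: yes no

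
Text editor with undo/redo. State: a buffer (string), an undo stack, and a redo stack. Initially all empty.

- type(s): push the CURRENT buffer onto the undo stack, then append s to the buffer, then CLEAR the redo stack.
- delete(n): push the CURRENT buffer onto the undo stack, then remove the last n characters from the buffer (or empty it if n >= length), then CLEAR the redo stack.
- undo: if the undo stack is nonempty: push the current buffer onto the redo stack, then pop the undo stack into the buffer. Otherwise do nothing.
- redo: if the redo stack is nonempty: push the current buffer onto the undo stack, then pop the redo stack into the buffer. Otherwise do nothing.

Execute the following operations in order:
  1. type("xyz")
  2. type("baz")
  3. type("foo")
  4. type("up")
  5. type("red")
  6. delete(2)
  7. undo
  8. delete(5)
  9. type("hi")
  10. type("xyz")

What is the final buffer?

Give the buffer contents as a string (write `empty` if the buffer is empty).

After op 1 (type): buf='xyz' undo_depth=1 redo_depth=0
After op 2 (type): buf='xyzbaz' undo_depth=2 redo_depth=0
After op 3 (type): buf='xyzbazfoo' undo_depth=3 redo_depth=0
After op 4 (type): buf='xyzbazfooup' undo_depth=4 redo_depth=0
After op 5 (type): buf='xyzbazfooupred' undo_depth=5 redo_depth=0
After op 6 (delete): buf='xyzbazfooupr' undo_depth=6 redo_depth=0
After op 7 (undo): buf='xyzbazfooupred' undo_depth=5 redo_depth=1
After op 8 (delete): buf='xyzbazfoo' undo_depth=6 redo_depth=0
After op 9 (type): buf='xyzbazfoohi' undo_depth=7 redo_depth=0
After op 10 (type): buf='xyzbazfoohixyz' undo_depth=8 redo_depth=0

Answer: xyzbazfoohixyz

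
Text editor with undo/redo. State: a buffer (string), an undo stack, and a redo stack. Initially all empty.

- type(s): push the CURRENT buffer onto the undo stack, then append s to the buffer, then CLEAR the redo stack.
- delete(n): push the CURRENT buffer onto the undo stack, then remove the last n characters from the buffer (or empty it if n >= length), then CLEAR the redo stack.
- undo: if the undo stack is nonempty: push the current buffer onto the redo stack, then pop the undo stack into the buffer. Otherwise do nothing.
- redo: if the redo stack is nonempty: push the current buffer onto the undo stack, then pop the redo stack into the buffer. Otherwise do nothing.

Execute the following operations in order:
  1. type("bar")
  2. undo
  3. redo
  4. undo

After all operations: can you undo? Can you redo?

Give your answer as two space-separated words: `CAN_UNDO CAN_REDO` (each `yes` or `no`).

Answer: no yes

Derivation:
After op 1 (type): buf='bar' undo_depth=1 redo_depth=0
After op 2 (undo): buf='(empty)' undo_depth=0 redo_depth=1
After op 3 (redo): buf='bar' undo_depth=1 redo_depth=0
After op 4 (undo): buf='(empty)' undo_depth=0 redo_depth=1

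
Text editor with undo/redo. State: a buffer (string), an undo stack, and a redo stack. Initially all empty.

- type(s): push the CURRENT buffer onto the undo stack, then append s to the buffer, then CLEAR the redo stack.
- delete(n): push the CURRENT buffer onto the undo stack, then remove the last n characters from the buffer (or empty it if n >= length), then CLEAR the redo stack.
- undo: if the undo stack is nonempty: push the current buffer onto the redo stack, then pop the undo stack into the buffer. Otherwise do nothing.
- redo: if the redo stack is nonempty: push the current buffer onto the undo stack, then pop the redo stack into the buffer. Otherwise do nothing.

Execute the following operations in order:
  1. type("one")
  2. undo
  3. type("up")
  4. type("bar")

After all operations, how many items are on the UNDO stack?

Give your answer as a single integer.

Answer: 2

Derivation:
After op 1 (type): buf='one' undo_depth=1 redo_depth=0
After op 2 (undo): buf='(empty)' undo_depth=0 redo_depth=1
After op 3 (type): buf='up' undo_depth=1 redo_depth=0
After op 4 (type): buf='upbar' undo_depth=2 redo_depth=0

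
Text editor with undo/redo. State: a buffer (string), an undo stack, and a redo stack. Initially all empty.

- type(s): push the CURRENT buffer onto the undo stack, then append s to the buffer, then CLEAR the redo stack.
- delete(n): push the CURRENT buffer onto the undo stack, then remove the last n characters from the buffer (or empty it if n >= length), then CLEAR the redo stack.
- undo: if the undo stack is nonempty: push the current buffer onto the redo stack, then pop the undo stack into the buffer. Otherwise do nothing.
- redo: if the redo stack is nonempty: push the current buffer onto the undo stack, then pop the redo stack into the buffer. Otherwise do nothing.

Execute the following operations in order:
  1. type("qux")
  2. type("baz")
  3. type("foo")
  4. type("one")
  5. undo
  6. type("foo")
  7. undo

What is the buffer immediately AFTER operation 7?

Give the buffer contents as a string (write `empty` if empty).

Answer: quxbazfoo

Derivation:
After op 1 (type): buf='qux' undo_depth=1 redo_depth=0
After op 2 (type): buf='quxbaz' undo_depth=2 redo_depth=0
After op 3 (type): buf='quxbazfoo' undo_depth=3 redo_depth=0
After op 4 (type): buf='quxbazfooone' undo_depth=4 redo_depth=0
After op 5 (undo): buf='quxbazfoo' undo_depth=3 redo_depth=1
After op 6 (type): buf='quxbazfoofoo' undo_depth=4 redo_depth=0
After op 7 (undo): buf='quxbazfoo' undo_depth=3 redo_depth=1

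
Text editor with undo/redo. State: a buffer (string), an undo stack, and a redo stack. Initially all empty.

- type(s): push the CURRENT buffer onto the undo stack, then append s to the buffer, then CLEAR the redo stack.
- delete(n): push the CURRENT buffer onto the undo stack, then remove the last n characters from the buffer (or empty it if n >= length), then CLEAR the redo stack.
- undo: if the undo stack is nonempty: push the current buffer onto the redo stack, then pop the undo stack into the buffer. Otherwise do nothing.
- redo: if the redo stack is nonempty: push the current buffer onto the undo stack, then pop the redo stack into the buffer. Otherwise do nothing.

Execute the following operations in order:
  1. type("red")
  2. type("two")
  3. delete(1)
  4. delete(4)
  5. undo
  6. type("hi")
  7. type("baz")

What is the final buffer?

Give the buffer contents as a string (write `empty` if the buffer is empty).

Answer: redtwhibaz

Derivation:
After op 1 (type): buf='red' undo_depth=1 redo_depth=0
After op 2 (type): buf='redtwo' undo_depth=2 redo_depth=0
After op 3 (delete): buf='redtw' undo_depth=3 redo_depth=0
After op 4 (delete): buf='r' undo_depth=4 redo_depth=0
After op 5 (undo): buf='redtw' undo_depth=3 redo_depth=1
After op 6 (type): buf='redtwhi' undo_depth=4 redo_depth=0
After op 7 (type): buf='redtwhibaz' undo_depth=5 redo_depth=0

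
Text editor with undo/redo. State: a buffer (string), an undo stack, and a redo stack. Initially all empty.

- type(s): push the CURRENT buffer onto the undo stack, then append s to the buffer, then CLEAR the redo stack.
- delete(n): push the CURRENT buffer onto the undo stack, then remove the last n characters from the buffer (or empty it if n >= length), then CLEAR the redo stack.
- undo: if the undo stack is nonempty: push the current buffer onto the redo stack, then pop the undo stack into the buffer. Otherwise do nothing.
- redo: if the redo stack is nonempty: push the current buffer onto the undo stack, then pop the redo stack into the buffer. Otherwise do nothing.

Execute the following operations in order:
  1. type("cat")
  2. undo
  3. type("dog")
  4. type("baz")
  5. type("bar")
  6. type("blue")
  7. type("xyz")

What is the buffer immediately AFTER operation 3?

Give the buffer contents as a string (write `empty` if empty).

Answer: dog

Derivation:
After op 1 (type): buf='cat' undo_depth=1 redo_depth=0
After op 2 (undo): buf='(empty)' undo_depth=0 redo_depth=1
After op 3 (type): buf='dog' undo_depth=1 redo_depth=0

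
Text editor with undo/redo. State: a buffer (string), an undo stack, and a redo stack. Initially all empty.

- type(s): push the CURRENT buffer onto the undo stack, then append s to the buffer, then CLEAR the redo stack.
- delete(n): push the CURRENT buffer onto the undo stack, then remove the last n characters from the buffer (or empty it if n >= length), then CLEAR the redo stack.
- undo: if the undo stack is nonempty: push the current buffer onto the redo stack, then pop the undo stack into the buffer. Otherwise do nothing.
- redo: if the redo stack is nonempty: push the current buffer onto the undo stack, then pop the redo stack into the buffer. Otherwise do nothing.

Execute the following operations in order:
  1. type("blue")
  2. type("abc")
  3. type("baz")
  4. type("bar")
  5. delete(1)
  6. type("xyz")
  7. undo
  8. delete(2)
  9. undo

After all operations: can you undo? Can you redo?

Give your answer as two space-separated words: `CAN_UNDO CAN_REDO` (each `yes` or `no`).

Answer: yes yes

Derivation:
After op 1 (type): buf='blue' undo_depth=1 redo_depth=0
After op 2 (type): buf='blueabc' undo_depth=2 redo_depth=0
After op 3 (type): buf='blueabcbaz' undo_depth=3 redo_depth=0
After op 4 (type): buf='blueabcbazbar' undo_depth=4 redo_depth=0
After op 5 (delete): buf='blueabcbazba' undo_depth=5 redo_depth=0
After op 6 (type): buf='blueabcbazbaxyz' undo_depth=6 redo_depth=0
After op 7 (undo): buf='blueabcbazba' undo_depth=5 redo_depth=1
After op 8 (delete): buf='blueabcbaz' undo_depth=6 redo_depth=0
After op 9 (undo): buf='blueabcbazba' undo_depth=5 redo_depth=1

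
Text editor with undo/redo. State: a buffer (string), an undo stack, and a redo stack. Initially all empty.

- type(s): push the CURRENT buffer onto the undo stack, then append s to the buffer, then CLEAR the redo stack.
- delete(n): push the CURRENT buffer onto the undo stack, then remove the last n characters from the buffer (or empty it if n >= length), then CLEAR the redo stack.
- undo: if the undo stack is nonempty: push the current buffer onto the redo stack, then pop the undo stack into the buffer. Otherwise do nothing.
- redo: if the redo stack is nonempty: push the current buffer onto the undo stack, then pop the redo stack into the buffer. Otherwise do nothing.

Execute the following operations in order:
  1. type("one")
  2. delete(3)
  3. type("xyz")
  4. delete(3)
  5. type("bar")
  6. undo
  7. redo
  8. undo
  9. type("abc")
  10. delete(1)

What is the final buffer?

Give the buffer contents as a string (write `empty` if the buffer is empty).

After op 1 (type): buf='one' undo_depth=1 redo_depth=0
After op 2 (delete): buf='(empty)' undo_depth=2 redo_depth=0
After op 3 (type): buf='xyz' undo_depth=3 redo_depth=0
After op 4 (delete): buf='(empty)' undo_depth=4 redo_depth=0
After op 5 (type): buf='bar' undo_depth=5 redo_depth=0
After op 6 (undo): buf='(empty)' undo_depth=4 redo_depth=1
After op 7 (redo): buf='bar' undo_depth=5 redo_depth=0
After op 8 (undo): buf='(empty)' undo_depth=4 redo_depth=1
After op 9 (type): buf='abc' undo_depth=5 redo_depth=0
After op 10 (delete): buf='ab' undo_depth=6 redo_depth=0

Answer: ab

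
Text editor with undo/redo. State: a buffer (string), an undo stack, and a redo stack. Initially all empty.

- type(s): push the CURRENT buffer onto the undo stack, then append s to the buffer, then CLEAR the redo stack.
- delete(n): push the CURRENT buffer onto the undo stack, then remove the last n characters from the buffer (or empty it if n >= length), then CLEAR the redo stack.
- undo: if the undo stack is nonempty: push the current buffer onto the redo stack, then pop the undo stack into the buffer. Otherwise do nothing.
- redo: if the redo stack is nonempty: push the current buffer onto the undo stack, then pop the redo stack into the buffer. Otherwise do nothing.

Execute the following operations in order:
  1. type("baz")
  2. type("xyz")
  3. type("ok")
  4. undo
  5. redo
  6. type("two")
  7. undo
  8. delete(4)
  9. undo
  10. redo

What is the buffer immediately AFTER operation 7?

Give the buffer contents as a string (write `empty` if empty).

After op 1 (type): buf='baz' undo_depth=1 redo_depth=0
After op 2 (type): buf='bazxyz' undo_depth=2 redo_depth=0
After op 3 (type): buf='bazxyzok' undo_depth=3 redo_depth=0
After op 4 (undo): buf='bazxyz' undo_depth=2 redo_depth=1
After op 5 (redo): buf='bazxyzok' undo_depth=3 redo_depth=0
After op 6 (type): buf='bazxyzoktwo' undo_depth=4 redo_depth=0
After op 7 (undo): buf='bazxyzok' undo_depth=3 redo_depth=1

Answer: bazxyzok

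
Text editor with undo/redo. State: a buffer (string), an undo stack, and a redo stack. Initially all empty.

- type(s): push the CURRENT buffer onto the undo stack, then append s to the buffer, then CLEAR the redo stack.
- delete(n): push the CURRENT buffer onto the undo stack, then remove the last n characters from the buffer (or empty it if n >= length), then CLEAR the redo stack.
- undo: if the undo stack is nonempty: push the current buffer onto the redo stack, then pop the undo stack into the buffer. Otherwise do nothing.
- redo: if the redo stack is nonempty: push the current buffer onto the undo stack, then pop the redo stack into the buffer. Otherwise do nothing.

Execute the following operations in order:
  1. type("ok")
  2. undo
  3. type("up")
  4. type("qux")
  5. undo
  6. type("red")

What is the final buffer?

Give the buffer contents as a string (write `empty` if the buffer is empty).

After op 1 (type): buf='ok' undo_depth=1 redo_depth=0
After op 2 (undo): buf='(empty)' undo_depth=0 redo_depth=1
After op 3 (type): buf='up' undo_depth=1 redo_depth=0
After op 4 (type): buf='upqux' undo_depth=2 redo_depth=0
After op 5 (undo): buf='up' undo_depth=1 redo_depth=1
After op 6 (type): buf='upred' undo_depth=2 redo_depth=0

Answer: upred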